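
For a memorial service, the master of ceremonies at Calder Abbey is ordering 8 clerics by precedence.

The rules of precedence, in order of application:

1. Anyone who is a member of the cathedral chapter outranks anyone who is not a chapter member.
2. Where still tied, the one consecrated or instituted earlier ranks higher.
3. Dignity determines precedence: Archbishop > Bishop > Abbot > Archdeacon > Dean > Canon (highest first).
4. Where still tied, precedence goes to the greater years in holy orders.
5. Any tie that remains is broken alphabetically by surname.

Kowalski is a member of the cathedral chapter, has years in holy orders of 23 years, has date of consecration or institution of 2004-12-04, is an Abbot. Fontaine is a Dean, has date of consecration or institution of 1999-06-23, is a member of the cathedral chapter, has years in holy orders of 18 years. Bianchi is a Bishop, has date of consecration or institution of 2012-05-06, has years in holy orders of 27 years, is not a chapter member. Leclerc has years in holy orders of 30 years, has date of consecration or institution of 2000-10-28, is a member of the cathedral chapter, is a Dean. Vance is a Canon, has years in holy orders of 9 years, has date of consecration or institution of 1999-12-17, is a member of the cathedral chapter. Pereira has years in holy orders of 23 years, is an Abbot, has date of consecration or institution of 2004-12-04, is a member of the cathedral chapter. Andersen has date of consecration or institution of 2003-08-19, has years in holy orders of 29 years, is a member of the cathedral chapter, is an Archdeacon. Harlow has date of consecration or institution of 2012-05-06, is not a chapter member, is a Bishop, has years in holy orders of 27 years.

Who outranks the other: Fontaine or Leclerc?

Fontaine

By the first rule: Fontaine, Vance, Leclerc, Andersen, Kowalski and Pereira (each a member of the cathedral chapter); then Bianchi and Harlow (both not a chapter member).
Among Fontaine, Vance, Leclerc, Andersen, Kowalski and Pereira, by date of consecration or institution (earlier first): Fontaine (1999-06-23) before Vance (1999-12-17) before Leclerc (2000-10-28) before Andersen (2003-08-19) before Kowalski and Pereira (2004-12-04).
Kowalski and Pereira are each Abbot, so the next rule applies.
Kowalski and Pereira both have years in holy orders 23 years, so the next rule applies.
Among Kowalski and Pereira, alphabetically by surname: Kowalski before Pereira.
Bianchi and Harlow both have date of consecration or institution 2012-05-06, so the next rule applies.
Bianchi and Harlow are each Bishop, so the next rule applies.
Bianchi and Harlow both have years in holy orders 27 years, so the next rule applies.
Among Bianchi and Harlow, alphabetically by surname: Bianchi before Harlow.
So Fontaine takes precedence.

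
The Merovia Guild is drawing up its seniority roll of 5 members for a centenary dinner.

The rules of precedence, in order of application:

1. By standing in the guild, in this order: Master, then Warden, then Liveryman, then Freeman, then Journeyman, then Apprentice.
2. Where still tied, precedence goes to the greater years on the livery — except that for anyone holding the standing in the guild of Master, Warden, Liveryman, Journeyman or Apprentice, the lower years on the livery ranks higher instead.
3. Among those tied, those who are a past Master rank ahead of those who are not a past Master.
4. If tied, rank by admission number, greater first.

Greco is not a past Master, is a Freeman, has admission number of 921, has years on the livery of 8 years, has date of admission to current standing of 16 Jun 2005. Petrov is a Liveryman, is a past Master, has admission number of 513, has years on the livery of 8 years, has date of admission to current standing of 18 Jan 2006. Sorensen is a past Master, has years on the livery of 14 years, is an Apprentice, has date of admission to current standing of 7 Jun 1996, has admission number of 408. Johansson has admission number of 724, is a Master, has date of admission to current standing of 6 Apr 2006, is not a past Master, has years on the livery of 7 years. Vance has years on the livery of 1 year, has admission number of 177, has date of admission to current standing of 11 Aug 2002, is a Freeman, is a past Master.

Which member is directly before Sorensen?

By standing in the guild: Johansson (Master); then Petrov (Liveryman); then Greco and Vance (Freeman); then Sorensen (Apprentice).
Among Greco and Vance, by years on the livery (higher first): Greco (8 years) before Vance (1 year).
Order: Johansson, Petrov, Greco, Vance, Sorensen.

Vance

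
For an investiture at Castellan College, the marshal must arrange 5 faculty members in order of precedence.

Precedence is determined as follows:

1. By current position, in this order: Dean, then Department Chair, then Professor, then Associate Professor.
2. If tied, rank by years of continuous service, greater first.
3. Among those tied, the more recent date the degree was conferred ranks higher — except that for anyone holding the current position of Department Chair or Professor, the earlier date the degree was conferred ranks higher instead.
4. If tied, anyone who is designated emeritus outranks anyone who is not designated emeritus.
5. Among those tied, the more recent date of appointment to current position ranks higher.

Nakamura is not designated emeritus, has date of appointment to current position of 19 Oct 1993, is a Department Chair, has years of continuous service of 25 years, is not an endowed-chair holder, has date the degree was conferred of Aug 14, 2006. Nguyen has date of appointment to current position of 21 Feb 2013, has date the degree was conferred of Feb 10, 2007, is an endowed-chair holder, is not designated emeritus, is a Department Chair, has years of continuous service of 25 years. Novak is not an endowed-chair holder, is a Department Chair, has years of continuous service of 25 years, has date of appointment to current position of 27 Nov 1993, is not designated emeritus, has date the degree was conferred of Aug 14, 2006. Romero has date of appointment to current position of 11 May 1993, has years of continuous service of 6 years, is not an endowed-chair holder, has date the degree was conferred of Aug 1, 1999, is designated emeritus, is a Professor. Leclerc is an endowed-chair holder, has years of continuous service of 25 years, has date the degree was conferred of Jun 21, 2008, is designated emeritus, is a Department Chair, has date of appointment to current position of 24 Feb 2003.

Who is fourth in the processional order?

By current position: Novak, Nakamura, Nguyen and Leclerc (Department Chair); then Romero (Professor).
Novak, Nakamura, Nguyen and Leclerc all have years of continuous service 25 years, so the next rule applies.
Among Novak, Nakamura, Nguyen and Leclerc, by date the degree was conferred (earlier first) (reversed rule for this group): Novak and Nakamura (Aug 14, 2006) before Nguyen (Feb 10, 2007) before Leclerc (Jun 21, 2008).
Novak and Nakamura are each not designated emeritus, so the next rule applies.
Among Novak and Nakamura, by date of appointment to current position (later first): Novak (27 Nov 1993) before Nakamura (19 Oct 1993).
Order: Novak, Nakamura, Nguyen, Leclerc, Romero.

Leclerc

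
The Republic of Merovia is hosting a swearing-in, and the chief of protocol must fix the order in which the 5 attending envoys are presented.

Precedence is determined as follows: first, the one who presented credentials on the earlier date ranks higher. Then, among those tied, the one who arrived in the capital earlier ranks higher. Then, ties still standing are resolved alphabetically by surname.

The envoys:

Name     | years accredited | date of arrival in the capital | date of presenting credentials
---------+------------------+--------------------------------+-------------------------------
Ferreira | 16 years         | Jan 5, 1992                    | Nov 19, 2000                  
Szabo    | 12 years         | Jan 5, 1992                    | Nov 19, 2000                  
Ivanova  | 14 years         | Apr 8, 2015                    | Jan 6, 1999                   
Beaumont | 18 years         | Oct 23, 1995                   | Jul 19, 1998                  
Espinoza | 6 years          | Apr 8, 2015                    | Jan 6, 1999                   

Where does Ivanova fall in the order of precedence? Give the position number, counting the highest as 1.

3

By date of presenting credentials (earlier first): Beaumont (Jul 19, 1998); then Espinoza and Ivanova (both Jan 6, 1999); then Ferreira and Szabo (both Nov 19, 2000).
Espinoza and Ivanova both have date of arrival in the capital Apr 8, 2015, so the next rule applies.
Among Espinoza and Ivanova, alphabetically by surname: Espinoza before Ivanova.
Ferreira and Szabo both have date of arrival in the capital Jan 5, 1992, so the next rule applies.
Among Ferreira and Szabo, alphabetically by surname: Ferreira before Szabo.
Order: Beaumont, Espinoza, Ivanova, Ferreira, Szabo. So position 3.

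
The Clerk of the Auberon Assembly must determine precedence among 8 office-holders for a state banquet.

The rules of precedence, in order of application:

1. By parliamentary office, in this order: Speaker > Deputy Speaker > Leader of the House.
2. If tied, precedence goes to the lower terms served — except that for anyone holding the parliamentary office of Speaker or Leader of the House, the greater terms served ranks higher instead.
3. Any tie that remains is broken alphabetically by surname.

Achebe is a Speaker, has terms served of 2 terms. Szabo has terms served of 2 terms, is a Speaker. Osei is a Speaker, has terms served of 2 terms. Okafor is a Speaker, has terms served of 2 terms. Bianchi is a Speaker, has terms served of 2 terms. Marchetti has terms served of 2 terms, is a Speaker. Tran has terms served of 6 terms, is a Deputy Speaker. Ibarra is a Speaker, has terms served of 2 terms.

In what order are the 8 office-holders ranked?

Achebe, Bianchi, Ibarra, Marchetti, Okafor, Osei, Szabo, Tran

By parliamentary office: Achebe, Bianchi, Ibarra, Marchetti, Okafor, Osei and Szabo (Speaker); then Tran (Deputy Speaker).
Achebe, Bianchi, Ibarra, Marchetti, Okafor, Osei and Szabo all have terms served 2 terms, so the next rule applies.
Among Achebe, Bianchi, Ibarra, Marchetti, Okafor, Osei and Szabo, alphabetically by surname: Achebe before Bianchi before Ibarra before Marchetti before Okafor before Osei before Szabo.
Full order: Achebe, Bianchi, Ibarra, Marchetti, Okafor, Osei, Szabo, Tran.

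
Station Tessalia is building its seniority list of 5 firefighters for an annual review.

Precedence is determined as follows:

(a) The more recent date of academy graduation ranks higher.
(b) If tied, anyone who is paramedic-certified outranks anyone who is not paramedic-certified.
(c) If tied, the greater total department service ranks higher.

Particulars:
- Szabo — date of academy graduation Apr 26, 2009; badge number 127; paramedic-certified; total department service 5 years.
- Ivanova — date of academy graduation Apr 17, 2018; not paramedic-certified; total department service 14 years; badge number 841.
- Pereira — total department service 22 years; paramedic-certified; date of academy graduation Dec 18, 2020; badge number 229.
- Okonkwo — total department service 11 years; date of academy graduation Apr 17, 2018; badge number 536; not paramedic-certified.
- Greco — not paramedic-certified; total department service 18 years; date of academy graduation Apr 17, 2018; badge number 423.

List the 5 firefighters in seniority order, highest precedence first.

By date of academy graduation (later first): Pereira (Dec 18, 2020); then Greco, Ivanova and Okonkwo (each Apr 17, 2018); then Szabo (Apr 26, 2009).
Greco, Ivanova and Okonkwo are each not paramedic-certified, so the next rule applies.
Among Greco, Ivanova and Okonkwo, by total department service (higher first): Greco (18 years) before Ivanova (14 years) before Okonkwo (11 years).
Full order: Pereira, Greco, Ivanova, Okonkwo, Szabo.

Pereira, Greco, Ivanova, Okonkwo, Szabo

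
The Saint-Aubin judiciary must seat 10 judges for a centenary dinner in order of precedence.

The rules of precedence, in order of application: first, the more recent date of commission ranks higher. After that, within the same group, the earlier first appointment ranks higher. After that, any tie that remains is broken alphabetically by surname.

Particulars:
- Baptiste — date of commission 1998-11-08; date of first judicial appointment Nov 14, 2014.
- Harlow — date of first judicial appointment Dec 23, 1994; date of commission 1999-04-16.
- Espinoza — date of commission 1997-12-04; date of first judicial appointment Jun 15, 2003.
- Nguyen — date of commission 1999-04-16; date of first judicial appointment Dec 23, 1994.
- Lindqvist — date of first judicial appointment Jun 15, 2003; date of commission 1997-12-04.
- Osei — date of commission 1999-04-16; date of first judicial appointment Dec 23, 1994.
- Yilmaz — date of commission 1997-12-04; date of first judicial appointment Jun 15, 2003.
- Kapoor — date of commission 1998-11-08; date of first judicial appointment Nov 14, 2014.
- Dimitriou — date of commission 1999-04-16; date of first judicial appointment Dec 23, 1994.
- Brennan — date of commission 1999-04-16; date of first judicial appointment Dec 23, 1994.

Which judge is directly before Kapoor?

Baptiste

By date of commission (later first): Brennan, Dimitriou, Harlow, Nguyen and Osei (each 1999-04-16); then Baptiste and Kapoor (both 1998-11-08); then Espinoza, Lindqvist and Yilmaz (each 1997-12-04).
Brennan, Dimitriou, Harlow, Nguyen and Osei all have date of first judicial appointment Dec 23, 1994, so the next rule applies.
Among Brennan, Dimitriou, Harlow, Nguyen and Osei, alphabetically by surname: Brennan before Dimitriou before Harlow before Nguyen before Osei.
Baptiste and Kapoor both have date of first judicial appointment Nov 14, 2014, so the next rule applies.
Among Baptiste and Kapoor, alphabetically by surname: Baptiste before Kapoor.
Espinoza, Lindqvist and Yilmaz all have date of first judicial appointment Jun 15, 2003, so the next rule applies.
Among Espinoza, Lindqvist and Yilmaz, alphabetically by surname: Espinoza before Lindqvist before Yilmaz.
Order: Brennan, Dimitriou, Harlow, Nguyen, Osei, Baptiste, Kapoor, Espinoza, Lindqvist, Yilmaz.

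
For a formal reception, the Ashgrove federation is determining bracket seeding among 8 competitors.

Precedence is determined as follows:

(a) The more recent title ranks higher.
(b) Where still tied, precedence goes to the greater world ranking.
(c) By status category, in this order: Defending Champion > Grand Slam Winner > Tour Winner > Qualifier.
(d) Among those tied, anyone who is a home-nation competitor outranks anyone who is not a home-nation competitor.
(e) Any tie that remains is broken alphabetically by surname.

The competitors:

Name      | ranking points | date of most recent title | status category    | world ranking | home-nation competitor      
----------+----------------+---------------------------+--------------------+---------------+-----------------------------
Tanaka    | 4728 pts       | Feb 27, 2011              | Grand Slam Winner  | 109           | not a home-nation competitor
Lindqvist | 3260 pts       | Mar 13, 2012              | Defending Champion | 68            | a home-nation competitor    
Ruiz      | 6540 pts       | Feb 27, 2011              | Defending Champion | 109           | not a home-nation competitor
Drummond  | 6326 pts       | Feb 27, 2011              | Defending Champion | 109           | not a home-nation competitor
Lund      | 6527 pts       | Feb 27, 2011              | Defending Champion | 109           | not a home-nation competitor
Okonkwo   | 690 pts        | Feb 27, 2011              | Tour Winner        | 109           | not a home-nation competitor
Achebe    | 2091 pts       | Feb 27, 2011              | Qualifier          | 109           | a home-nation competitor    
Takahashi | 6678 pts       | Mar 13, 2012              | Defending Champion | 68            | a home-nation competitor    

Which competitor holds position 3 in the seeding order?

Drummond

By date of most recent title (later first): Lindqvist and Takahashi (both Mar 13, 2012); then Drummond, Lund, Ruiz, Tanaka, Okonkwo and Achebe (each Feb 27, 2011).
Lindqvist and Takahashi both have world ranking 68, so the next rule applies.
Lindqvist and Takahashi are each Defending Champion, so the next rule applies.
Lindqvist and Takahashi are each a home-nation competitor, so the next rule applies.
Among Lindqvist and Takahashi, alphabetically by surname: Lindqvist before Takahashi.
Drummond, Lund, Ruiz, Tanaka, Okonkwo and Achebe all have world ranking 109, so the next rule applies.
Among Drummond, Lund, Ruiz, Tanaka, Okonkwo and Achebe, by status category: Drummond, Lund and Ruiz (Defending Champion) before Tanaka (Grand Slam Winner) before Okonkwo (Tour Winner) before Achebe (Qualifier).
Drummond, Lund and Ruiz are each not a home-nation competitor, so the next rule applies.
Among Drummond, Lund and Ruiz, alphabetically by surname: Drummond before Lund before Ruiz.
Order: Lindqvist, Takahashi, Drummond, Lund, Ruiz, Tanaka, Okonkwo, Achebe.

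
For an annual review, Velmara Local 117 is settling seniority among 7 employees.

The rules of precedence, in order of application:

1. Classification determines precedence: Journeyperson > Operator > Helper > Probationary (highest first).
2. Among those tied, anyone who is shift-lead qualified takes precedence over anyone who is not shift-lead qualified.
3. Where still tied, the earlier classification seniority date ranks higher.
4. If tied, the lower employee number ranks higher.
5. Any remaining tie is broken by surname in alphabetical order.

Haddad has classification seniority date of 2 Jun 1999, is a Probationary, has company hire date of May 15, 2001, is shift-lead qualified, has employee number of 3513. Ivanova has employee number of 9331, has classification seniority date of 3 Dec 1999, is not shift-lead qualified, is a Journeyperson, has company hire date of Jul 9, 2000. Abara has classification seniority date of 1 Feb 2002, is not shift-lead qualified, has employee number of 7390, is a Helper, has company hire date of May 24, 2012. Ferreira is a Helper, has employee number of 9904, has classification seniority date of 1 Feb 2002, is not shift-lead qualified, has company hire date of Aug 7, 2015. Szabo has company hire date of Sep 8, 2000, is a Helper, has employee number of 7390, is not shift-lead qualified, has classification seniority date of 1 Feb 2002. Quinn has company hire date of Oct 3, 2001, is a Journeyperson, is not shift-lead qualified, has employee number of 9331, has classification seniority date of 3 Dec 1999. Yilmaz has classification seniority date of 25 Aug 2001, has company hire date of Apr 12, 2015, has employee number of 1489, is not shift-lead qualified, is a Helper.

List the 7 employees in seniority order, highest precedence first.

By classification: Ivanova and Quinn (Journeyperson); then Yilmaz, Abara, Szabo and Ferreira (Helper); then Haddad (Probationary).
Ivanova and Quinn are each not shift-lead qualified, so the next rule applies.
Ivanova and Quinn both have classification seniority date 3 Dec 1999, so the next rule applies.
Ivanova and Quinn both have employee number 9331, so the next rule applies.
Among Ivanova and Quinn, alphabetically by surname: Ivanova before Quinn.
Yilmaz, Abara, Szabo and Ferreira are each not shift-lead qualified, so the next rule applies.
Among Yilmaz, Abara, Szabo and Ferreira, by classification seniority date (earlier first): Yilmaz (25 Aug 2001) before Abara, Szabo and Ferreira (1 Feb 2002).
Among Abara, Szabo and Ferreira, by employee number (lower first): Abara and Szabo (7390) before Ferreira (9904).
Among Abara and Szabo, alphabetically by surname: Abara before Szabo.
Full order: Ivanova, Quinn, Yilmaz, Abara, Szabo, Ferreira, Haddad.

Ivanova, Quinn, Yilmaz, Abara, Szabo, Ferreira, Haddad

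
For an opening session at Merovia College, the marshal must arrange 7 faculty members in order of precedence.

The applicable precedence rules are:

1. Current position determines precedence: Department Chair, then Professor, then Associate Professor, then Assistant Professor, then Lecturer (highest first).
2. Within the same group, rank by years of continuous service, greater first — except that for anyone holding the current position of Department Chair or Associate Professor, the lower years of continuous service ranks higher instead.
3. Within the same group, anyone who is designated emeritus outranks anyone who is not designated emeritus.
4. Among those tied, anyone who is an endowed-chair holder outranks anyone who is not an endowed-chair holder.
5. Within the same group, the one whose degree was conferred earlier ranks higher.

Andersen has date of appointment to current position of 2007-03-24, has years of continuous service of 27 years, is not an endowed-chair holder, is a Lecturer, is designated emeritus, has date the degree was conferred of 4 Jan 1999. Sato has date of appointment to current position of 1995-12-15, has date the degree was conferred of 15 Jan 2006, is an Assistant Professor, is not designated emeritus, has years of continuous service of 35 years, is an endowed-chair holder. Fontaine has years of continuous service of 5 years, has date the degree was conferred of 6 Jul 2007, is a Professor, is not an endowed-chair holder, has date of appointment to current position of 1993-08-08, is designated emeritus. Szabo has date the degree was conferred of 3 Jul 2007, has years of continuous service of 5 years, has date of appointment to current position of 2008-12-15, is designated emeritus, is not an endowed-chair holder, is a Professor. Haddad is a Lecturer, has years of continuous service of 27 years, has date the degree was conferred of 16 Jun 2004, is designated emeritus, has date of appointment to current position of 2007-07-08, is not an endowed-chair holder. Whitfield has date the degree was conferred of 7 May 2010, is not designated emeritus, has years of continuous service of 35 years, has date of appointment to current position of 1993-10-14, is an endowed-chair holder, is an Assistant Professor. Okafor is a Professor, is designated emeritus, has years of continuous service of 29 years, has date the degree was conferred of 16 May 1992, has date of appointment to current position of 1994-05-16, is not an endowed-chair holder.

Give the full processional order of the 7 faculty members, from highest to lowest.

Okafor, Szabo, Fontaine, Sato, Whitfield, Andersen, Haddad

By current position: Okafor, Szabo and Fontaine (Professor); then Sato and Whitfield (Assistant Professor); then Andersen and Haddad (Lecturer).
Among Okafor, Szabo and Fontaine, by years of continuous service (higher first): Okafor (29 years) before Szabo and Fontaine (5 years).
Szabo and Fontaine are each designated emeritus, so the next rule applies.
Szabo and Fontaine are each not an endowed-chair holder, so the next rule applies.
Among Szabo and Fontaine, by date the degree was conferred (earlier first): Szabo (3 Jul 2007) before Fontaine (6 Jul 2007).
Sato and Whitfield both have years of continuous service 35 years, so the next rule applies.
Sato and Whitfield are each not designated emeritus, so the next rule applies.
Sato and Whitfield are each an endowed-chair holder, so the next rule applies.
Among Sato and Whitfield, by date the degree was conferred (earlier first): Sato (15 Jan 2006) before Whitfield (7 May 2010).
Andersen and Haddad both have years of continuous service 27 years, so the next rule applies.
Andersen and Haddad are each designated emeritus, so the next rule applies.
Andersen and Haddad are each not an endowed-chair holder, so the next rule applies.
Among Andersen and Haddad, by date the degree was conferred (earlier first): Andersen (4 Jan 1999) before Haddad (16 Jun 2004).
Full order: Okafor, Szabo, Fontaine, Sato, Whitfield, Andersen, Haddad.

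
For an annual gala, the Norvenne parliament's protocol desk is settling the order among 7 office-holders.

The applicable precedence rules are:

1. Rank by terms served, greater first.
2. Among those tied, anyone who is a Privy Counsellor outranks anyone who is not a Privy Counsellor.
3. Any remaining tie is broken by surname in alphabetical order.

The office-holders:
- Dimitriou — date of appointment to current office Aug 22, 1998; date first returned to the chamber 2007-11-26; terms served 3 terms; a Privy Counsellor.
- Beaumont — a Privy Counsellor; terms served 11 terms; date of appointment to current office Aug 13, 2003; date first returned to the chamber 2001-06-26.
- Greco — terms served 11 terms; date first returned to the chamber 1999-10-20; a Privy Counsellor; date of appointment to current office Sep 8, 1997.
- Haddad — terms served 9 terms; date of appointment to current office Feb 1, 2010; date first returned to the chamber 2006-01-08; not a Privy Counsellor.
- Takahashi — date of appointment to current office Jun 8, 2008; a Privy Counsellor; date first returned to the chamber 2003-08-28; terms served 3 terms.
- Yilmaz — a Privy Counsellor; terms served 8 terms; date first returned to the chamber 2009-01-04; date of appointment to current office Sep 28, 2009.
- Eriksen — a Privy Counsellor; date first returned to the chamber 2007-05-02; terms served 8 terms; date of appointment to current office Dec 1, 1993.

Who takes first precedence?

By terms served (higher first): Beaumont and Greco (both 11 terms); then Haddad (9 terms); then Eriksen and Yilmaz (both 8 terms); then Dimitriou and Takahashi (both 3 terms).
Beaumont and Greco are each a Privy Counsellor, so the next rule applies.
Among Beaumont and Greco, alphabetically by surname: Beaumont before Greco.
Eriksen and Yilmaz are each a Privy Counsellor, so the next rule applies.
Among Eriksen and Yilmaz, alphabetically by surname: Eriksen before Yilmaz.
Dimitriou and Takahashi are each a Privy Counsellor, so the next rule applies.
Among Dimitriou and Takahashi, alphabetically by surname: Dimitriou before Takahashi.
Order: Beaumont, Greco, Haddad, Eriksen, Yilmaz, Dimitriou, Takahashi.

Beaumont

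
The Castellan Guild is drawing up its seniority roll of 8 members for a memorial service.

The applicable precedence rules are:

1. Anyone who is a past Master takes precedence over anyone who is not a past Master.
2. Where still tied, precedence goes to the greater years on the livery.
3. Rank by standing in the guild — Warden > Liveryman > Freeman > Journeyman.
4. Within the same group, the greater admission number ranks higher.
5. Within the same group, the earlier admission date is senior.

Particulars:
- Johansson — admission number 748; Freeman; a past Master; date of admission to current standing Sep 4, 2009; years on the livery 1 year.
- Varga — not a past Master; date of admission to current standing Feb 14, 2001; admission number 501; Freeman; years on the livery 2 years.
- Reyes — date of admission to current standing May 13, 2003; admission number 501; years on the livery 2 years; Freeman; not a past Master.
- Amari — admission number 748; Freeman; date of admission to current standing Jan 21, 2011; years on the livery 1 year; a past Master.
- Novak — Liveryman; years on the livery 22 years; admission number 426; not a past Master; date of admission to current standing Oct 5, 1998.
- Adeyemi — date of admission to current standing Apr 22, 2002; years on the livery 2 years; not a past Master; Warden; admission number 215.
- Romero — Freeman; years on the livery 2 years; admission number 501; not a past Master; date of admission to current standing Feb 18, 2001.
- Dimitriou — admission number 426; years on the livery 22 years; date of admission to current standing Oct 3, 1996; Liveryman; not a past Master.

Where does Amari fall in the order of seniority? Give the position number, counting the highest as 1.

2

By the first rule: Johansson and Amari (both a past Master); then Dimitriou, Novak, Adeyemi, Varga, Romero and Reyes (each not a past Master).
Johansson and Amari both have years on the livery 1 year, so the next rule applies.
Johansson and Amari are each Freeman, so the next rule applies.
Johansson and Amari both have admission number 748, so the next rule applies.
Among Johansson and Amari, by date of admission to current standing (earlier first): Johansson (Sep 4, 2009) before Amari (Jan 21, 2011).
Among Dimitriou, Novak, Adeyemi, Varga, Romero and Reyes, by years on the livery (higher first): Dimitriou and Novak (22 years) before Adeyemi, Varga, Romero and Reyes (2 years).
Dimitriou and Novak are each Liveryman, so the next rule applies.
Dimitriou and Novak both have admission number 426, so the next rule applies.
Among Dimitriou and Novak, by date of admission to current standing (earlier first): Dimitriou (Oct 3, 1996) before Novak (Oct 5, 1998).
Among Adeyemi, Varga, Romero and Reyes, by standing in the guild: Adeyemi (Warden) before Varga, Romero and Reyes (Freeman).
Varga, Romero and Reyes all have admission number 501, so the next rule applies.
Among Varga, Romero and Reyes, by date of admission to current standing (earlier first): Varga (Feb 14, 2001) before Romero (Feb 18, 2001) before Reyes (May 13, 2003).
Order: Johansson, Amari, Dimitriou, Novak, Adeyemi, Varga, Romero, Reyes. So position 2.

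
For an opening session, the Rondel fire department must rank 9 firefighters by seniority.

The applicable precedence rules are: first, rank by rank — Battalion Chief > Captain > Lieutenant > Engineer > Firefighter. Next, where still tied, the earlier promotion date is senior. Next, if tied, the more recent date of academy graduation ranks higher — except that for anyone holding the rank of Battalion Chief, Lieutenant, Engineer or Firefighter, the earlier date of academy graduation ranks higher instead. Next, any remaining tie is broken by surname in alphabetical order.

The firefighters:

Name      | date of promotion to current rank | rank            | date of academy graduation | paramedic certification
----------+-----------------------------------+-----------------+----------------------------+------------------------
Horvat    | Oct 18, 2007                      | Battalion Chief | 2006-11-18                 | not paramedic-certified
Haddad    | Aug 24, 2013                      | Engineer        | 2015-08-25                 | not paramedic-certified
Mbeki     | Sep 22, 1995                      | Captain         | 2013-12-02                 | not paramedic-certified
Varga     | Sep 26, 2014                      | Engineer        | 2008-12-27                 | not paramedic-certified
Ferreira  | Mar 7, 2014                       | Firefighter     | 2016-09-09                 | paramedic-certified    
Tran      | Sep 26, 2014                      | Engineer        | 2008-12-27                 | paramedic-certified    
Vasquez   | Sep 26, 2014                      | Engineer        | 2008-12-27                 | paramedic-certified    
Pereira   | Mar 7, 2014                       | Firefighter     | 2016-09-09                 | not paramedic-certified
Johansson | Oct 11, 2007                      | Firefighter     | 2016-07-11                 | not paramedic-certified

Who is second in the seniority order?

By rank: Horvat (Battalion Chief); then Mbeki (Captain); then Haddad, Tran, Varga and Vasquez (Engineer); then Johansson, Ferreira and Pereira (Firefighter).
Among Haddad, Tran, Varga and Vasquez, by date of promotion to current rank (earlier first): Haddad (Aug 24, 2013) before Tran, Varga and Vasquez (Sep 26, 2014).
Tran, Varga and Vasquez all have date of academy graduation 2008-12-27, so the next rule applies.
Among Tran, Varga and Vasquez, alphabetically by surname: Tran before Varga before Vasquez.
Among Johansson, Ferreira and Pereira, by date of promotion to current rank (earlier first): Johansson (Oct 11, 2007) before Ferreira and Pereira (Mar 7, 2014).
Ferreira and Pereira both have date of academy graduation 2016-09-09, so the next rule applies.
Among Ferreira and Pereira, alphabetically by surname: Ferreira before Pereira.
Order: Horvat, Mbeki, Haddad, Tran, Varga, Vasquez, Johansson, Ferreira, Pereira.

Mbeki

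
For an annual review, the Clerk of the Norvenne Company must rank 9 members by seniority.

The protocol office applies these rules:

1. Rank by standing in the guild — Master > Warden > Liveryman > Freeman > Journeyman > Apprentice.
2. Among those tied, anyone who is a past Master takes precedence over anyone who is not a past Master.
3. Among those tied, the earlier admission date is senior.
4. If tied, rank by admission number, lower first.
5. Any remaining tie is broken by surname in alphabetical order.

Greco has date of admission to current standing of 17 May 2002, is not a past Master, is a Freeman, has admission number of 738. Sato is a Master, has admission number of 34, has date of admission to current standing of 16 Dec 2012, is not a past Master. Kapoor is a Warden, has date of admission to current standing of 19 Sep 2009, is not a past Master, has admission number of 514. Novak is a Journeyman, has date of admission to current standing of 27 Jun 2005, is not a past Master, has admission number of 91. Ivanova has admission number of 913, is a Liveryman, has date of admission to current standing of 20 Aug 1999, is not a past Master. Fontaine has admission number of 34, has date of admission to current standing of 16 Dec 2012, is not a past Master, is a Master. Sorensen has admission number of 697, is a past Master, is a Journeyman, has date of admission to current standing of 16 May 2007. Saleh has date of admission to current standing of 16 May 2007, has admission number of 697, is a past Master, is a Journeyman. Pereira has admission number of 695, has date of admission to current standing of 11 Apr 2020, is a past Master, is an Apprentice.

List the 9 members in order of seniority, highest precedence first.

By standing in the guild: Fontaine and Sato (Master); then Kapoor (Warden); then Ivanova (Liveryman); then Greco (Freeman); then Saleh, Sorensen and Novak (Journeyman); then Pereira (Apprentice).
Fontaine and Sato are each not a past Master, so the next rule applies.
Fontaine and Sato both have date of admission to current standing 16 Dec 2012, so the next rule applies.
Fontaine and Sato both have admission number 34, so the next rule applies.
Among Fontaine and Sato, alphabetically by surname: Fontaine before Sato.
Among Saleh, Sorensen and Novak, a past Master before not a past Master: Saleh and Sorensen (a past Master) before Novak (not a past Master).
Saleh and Sorensen both have date of admission to current standing 16 May 2007, so the next rule applies.
Saleh and Sorensen both have admission number 697, so the next rule applies.
Among Saleh and Sorensen, alphabetically by surname: Saleh before Sorensen.
Full order: Fontaine, Sato, Kapoor, Ivanova, Greco, Saleh, Sorensen, Novak, Pereira.

Fontaine, Sato, Kapoor, Ivanova, Greco, Saleh, Sorensen, Novak, Pereira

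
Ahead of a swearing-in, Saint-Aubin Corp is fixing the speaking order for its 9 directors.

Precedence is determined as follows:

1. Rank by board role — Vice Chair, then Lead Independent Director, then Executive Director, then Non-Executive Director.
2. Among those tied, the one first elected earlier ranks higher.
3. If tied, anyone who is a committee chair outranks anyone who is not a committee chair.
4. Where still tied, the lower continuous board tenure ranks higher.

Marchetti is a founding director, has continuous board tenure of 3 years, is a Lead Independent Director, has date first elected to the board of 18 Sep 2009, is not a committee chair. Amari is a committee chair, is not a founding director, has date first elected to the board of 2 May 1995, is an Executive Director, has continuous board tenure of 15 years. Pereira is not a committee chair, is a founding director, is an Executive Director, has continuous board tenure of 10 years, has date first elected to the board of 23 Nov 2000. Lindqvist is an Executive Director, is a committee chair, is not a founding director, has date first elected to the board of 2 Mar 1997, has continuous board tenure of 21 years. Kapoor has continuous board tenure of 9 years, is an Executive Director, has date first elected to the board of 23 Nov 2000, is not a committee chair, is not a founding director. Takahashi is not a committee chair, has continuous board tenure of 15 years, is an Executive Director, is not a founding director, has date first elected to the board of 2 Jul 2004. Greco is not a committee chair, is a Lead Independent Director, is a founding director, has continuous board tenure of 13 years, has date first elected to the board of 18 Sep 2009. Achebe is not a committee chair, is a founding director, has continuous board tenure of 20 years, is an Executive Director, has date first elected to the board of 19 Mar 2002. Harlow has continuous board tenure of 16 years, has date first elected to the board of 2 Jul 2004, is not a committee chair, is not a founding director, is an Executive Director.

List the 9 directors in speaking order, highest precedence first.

Marchetti, Greco, Amari, Lindqvist, Kapoor, Pereira, Achebe, Takahashi, Harlow

By board role: Marchetti and Greco (Lead Independent Director); then Amari, Lindqvist, Kapoor, Pereira, Achebe, Takahashi and Harlow (Executive Director).
Marchetti and Greco both have date first elected to the board 18 Sep 2009, so the next rule applies.
Marchetti and Greco are each not a committee chair, so the next rule applies.
Among Marchetti and Greco, by continuous board tenure (lower first): Marchetti (3 years) before Greco (13 years).
Among Amari, Lindqvist, Kapoor, Pereira, Achebe, Takahashi and Harlow, by date first elected to the board (earlier first): Amari (2 May 1995) before Lindqvist (2 Mar 1997) before Kapoor and Pereira (23 Nov 2000) before Achebe (19 Mar 2002) before Takahashi and Harlow (2 Jul 2004).
Kapoor and Pereira are each not a committee chair, so the next rule applies.
Among Kapoor and Pereira, by continuous board tenure (lower first): Kapoor (9 years) before Pereira (10 years).
Takahashi and Harlow are each not a committee chair, so the next rule applies.
Among Takahashi and Harlow, by continuous board tenure (lower first): Takahashi (15 years) before Harlow (16 years).
Full order: Marchetti, Greco, Amari, Lindqvist, Kapoor, Pereira, Achebe, Takahashi, Harlow.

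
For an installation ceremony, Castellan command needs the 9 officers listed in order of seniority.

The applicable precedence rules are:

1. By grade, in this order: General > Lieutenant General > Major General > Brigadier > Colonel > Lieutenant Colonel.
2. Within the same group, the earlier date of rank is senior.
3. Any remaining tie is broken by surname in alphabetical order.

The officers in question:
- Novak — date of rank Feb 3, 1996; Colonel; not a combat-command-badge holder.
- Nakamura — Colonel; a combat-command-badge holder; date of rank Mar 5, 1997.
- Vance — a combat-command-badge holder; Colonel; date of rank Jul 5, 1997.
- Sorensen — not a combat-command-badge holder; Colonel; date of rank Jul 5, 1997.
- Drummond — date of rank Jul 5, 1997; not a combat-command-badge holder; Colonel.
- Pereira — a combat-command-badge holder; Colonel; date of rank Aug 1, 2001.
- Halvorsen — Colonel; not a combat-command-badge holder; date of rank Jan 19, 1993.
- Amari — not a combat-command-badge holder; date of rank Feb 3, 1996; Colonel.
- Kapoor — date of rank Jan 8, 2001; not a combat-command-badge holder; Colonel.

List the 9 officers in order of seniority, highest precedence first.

Halvorsen, Amari, Novak, Nakamura, Drummond, Sorensen, Vance, Kapoor, Pereira

By grade: Halvorsen, Amari, Novak, Nakamura, Drummond, Sorensen, Vance, Kapoor and Pereira (Colonel).
Among Halvorsen, Amari, Novak, Nakamura, Drummond, Sorensen, Vance, Kapoor and Pereira, by date of rank (earlier first): Halvorsen (Jan 19, 1993) before Amari and Novak (Feb 3, 1996) before Nakamura (Mar 5, 1997) before Drummond, Sorensen and Vance (Jul 5, 1997) before Kapoor (Jan 8, 2001) before Pereira (Aug 1, 2001).
Among Amari and Novak, alphabetically by surname: Amari before Novak.
Among Drummond, Sorensen and Vance, alphabetically by surname: Drummond before Sorensen before Vance.
Full order: Halvorsen, Amari, Novak, Nakamura, Drummond, Sorensen, Vance, Kapoor, Pereira.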